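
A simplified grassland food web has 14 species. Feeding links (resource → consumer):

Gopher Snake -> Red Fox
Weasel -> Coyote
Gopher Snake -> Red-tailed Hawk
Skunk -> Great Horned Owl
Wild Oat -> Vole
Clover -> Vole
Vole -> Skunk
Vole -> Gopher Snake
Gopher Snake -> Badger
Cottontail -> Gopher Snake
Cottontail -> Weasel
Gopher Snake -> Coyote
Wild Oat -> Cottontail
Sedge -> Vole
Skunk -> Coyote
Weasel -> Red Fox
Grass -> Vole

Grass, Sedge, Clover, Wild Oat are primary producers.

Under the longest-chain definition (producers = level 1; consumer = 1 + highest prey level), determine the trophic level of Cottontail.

Wild Oat is a producer → level 1.
Cottontail eats Wild Oat → level 2.

Trophic level 2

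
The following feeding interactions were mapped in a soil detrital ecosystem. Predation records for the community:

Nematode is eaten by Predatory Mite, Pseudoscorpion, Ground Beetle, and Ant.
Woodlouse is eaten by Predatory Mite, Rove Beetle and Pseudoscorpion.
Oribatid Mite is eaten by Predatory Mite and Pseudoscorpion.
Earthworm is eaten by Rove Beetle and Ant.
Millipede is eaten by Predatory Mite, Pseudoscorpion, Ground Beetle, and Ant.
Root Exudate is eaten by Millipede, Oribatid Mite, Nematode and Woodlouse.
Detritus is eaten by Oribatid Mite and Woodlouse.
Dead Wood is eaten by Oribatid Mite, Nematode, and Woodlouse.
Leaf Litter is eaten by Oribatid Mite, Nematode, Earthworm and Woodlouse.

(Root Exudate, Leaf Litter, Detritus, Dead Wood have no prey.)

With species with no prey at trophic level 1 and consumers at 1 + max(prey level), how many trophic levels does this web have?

3

Basal resources (level 1): Root Exudate, Leaf Litter, Detritus, Dead Wood.
Leaf Litter → Earthworm → Rove Beetle gives Rove Beetle level 3.
No species has a prey at level 3, so no species reaches level 4.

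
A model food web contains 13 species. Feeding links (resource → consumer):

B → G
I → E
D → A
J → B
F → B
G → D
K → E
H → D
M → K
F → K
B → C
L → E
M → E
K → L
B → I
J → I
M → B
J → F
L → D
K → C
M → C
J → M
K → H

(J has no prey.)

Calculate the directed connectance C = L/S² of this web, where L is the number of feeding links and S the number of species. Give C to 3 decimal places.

The web has S = 13 species and L = 23 feeding links.
C = L / S² = 23 / 169 = 0.1361 ≈ 0.136.

C = 0.136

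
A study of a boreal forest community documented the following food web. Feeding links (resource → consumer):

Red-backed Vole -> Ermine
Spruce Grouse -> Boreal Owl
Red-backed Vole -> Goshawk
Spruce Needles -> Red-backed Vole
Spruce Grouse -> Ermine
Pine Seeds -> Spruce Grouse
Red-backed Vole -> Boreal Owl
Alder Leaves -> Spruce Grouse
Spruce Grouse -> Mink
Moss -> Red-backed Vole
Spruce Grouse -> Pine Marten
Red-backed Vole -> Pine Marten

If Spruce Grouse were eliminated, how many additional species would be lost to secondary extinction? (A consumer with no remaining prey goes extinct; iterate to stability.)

1

Remove Spruce Grouse.
Round 1: Mink (all prey gone) → extinct.
No further losses. Total secondary extinctions: 1.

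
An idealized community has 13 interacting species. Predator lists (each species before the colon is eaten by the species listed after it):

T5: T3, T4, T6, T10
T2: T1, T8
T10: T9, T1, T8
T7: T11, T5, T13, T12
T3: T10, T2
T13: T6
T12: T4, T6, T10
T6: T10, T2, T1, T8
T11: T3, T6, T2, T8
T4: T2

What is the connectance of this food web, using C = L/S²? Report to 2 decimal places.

C = 0.17

The web has S = 13 species and L = 28 feeding links.
C = L / S² = 28 / 169 = 0.1657 ≈ 0.17.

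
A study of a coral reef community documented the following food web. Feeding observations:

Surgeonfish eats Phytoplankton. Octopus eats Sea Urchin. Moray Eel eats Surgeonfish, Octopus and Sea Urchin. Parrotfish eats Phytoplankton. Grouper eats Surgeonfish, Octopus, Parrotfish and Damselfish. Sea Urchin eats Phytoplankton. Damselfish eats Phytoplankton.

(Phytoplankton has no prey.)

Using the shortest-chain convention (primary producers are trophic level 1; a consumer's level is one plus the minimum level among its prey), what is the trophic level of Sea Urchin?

Trophic level 2

Phytoplankton is a producer → level 1.
Sea Urchin eats Phytoplankton → level 2.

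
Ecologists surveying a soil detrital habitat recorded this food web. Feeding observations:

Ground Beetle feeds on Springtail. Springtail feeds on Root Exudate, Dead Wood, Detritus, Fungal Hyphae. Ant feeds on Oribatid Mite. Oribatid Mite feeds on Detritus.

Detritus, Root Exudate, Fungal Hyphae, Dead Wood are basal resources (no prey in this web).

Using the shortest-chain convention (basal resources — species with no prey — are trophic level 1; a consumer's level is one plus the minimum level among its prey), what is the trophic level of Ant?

Trophic level 3

Detritus has no prey (basal) → level 1.
Oribatid Mite eats Detritus → level 2.
Ant eats Oribatid Mite → level 3.
No prey of Ant is below level 2, so 3 is the minimum.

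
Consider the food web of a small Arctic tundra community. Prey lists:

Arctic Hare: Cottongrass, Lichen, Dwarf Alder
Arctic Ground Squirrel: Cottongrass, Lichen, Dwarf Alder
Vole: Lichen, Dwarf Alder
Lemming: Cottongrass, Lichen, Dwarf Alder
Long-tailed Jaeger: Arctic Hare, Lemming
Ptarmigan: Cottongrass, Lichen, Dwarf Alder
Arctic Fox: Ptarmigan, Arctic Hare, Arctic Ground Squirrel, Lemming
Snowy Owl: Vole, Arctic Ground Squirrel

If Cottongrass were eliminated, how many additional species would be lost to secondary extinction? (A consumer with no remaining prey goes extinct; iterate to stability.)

0

Remove Cottongrass.
Every predator of it retains at least one other prey: Ptarmigan still has Lichen, Dwarf Alder; Arctic Hare still has Lichen, Dwarf Alder; Arctic Ground Squirrel still has Lichen, Dwarf Alder; Lemming still has Lichen, Dwarf Alder.
No consumer loses all prey, so no secondary extinctions occur.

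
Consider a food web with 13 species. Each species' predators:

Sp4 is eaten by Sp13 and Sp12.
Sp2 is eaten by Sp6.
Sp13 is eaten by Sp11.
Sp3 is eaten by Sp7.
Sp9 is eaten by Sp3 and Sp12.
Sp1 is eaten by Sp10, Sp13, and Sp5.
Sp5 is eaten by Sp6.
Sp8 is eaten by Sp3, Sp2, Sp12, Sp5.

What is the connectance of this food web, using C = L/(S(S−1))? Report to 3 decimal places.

The web has S = 13 species and L = 15 feeding links.
C = L / (S(S−1)) = 15 / 156 = 0.0962 ≈ 0.096.

C = 0.096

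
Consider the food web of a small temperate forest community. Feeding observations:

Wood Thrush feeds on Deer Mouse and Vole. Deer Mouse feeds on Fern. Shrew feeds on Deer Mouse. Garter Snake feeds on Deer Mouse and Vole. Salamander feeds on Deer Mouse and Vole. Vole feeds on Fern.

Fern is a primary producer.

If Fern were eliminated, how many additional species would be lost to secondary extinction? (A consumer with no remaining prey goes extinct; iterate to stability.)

Remove Fern.
Round 1: Deer Mouse (all prey gone), Vole (all prey gone) → extinct.
Round 2: Salamander (all prey gone), Garter Snake (all prey gone), Shrew (all prey gone), Wood Thrush (all prey gone) → extinct.
No further losses. Total secondary extinctions: 6.

6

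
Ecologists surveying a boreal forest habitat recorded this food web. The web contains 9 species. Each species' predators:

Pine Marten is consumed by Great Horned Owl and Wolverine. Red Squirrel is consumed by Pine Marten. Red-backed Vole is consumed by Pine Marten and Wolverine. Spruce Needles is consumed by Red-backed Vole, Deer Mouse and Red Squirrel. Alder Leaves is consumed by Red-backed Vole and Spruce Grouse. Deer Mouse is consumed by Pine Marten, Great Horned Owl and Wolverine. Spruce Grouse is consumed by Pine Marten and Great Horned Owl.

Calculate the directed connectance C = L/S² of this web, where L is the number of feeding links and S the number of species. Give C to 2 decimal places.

C = 0.19

The web has S = 9 species and L = 15 feeding links.
C = L / S² = 15 / 81 = 0.1852 ≈ 0.19.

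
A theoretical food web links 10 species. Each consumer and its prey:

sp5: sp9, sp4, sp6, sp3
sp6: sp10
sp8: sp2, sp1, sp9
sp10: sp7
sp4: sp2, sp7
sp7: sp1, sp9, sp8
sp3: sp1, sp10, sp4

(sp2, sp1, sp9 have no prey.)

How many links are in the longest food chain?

5 links

One longest chain: sp2 → sp8 → sp7 → sp10 → sp3 → sp5.
It has 6 species and 5 links.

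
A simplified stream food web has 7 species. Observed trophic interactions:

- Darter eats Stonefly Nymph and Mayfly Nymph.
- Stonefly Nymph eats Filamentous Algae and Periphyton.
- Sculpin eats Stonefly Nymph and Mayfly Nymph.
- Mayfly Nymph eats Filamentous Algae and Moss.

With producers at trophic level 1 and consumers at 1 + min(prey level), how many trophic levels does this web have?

Producers (level 1): Moss, Filamentous Algae, Periphyton.
Following each consumer down to its lowest-level prey: Filamentous Algae → Stonefly Nymph → Sculpin (levels 1 through 3).
All prey of Sculpin (Stonefly Nymph 2, Mayfly Nymph 2) are at level 2 or above, so Sculpin is at level 1 + 2 = 3.
Every consumer has at least one prey at level 2 or below, so none exceeds level 3.

3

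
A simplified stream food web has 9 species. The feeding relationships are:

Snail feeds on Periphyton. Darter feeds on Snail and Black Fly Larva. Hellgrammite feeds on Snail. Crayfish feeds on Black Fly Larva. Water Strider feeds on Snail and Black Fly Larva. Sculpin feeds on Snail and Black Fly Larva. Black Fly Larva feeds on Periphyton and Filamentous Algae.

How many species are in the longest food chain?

3 species

One longest chain: Filamentous Algae → Black Fly Larva → Crayfish.
It has 3 species and 2 links.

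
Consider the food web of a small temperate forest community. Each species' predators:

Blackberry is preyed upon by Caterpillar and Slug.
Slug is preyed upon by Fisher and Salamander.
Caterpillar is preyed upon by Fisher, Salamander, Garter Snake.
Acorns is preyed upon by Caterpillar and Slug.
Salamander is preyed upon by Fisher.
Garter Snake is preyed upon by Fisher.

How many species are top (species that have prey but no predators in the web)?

1

Top species (has prey, but nothing eats it): Fisher.
Count: 1.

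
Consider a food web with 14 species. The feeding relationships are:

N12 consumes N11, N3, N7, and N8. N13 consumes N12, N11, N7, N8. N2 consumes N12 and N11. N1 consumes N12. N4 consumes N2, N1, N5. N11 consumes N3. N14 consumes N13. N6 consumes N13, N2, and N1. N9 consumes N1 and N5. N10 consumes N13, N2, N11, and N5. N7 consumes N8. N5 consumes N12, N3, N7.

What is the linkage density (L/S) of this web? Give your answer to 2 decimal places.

There are L = 29 links among S = 14 species.
L/S = 29/14 = 2.0714 ≈ 2.07.

L/S = 2.07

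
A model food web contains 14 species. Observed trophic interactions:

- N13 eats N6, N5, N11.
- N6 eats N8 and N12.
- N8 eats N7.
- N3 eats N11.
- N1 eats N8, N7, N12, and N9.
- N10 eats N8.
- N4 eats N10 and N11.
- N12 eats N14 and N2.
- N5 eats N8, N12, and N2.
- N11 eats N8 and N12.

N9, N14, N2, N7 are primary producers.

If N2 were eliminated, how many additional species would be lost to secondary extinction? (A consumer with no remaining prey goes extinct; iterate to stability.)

0

Remove N2.
Every predator of it retains at least one other prey: N12 still has N14; N5 still has N12, N8.
No consumer loses all prey, so no secondary extinctions occur.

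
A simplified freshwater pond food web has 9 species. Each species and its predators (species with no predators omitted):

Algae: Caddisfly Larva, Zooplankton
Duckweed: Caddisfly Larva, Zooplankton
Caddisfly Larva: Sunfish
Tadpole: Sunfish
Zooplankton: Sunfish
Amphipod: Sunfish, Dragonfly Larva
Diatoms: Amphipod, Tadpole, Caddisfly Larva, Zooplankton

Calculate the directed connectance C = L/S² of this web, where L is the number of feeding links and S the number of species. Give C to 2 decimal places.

The web has S = 9 species and L = 13 feeding links.
C = L / S² = 13 / 81 = 0.1605 ≈ 0.16.

C = 0.16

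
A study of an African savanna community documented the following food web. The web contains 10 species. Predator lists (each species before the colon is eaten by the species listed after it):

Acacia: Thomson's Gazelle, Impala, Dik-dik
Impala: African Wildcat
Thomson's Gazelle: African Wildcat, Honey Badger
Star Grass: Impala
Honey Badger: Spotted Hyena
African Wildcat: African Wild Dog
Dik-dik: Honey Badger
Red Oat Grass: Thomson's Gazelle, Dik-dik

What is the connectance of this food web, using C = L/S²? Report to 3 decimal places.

The web has S = 10 species and L = 12 feeding links.
C = L / S² = 12 / 100 = 0.1200 ≈ 0.120.

C = 0.120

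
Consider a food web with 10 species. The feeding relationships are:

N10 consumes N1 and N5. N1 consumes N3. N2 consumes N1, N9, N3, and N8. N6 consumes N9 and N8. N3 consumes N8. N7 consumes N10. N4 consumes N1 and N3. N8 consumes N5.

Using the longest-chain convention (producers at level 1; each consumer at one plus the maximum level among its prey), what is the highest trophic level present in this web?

6

Producers (level 1): N9, N5.
N5 → N8 → N3 → N1 → N10 → N7 gives N7 level 6.
No species has a prey at level 6, so no species reaches level 7.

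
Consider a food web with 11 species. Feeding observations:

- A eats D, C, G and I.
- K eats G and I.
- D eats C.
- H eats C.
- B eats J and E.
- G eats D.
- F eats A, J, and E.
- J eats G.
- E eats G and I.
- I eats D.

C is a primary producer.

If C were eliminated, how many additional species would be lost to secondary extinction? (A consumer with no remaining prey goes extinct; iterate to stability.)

10

Remove C.
Round 1: D (all prey gone), H (all prey gone) → extinct.
Round 2: I (all prey gone), G (all prey gone) → extinct.
Round 3: E (all prey gone), J (all prey gone), K (all prey gone), A (all prey gone) → extinct.
Round 4: B (all prey gone), F (all prey gone) → extinct.
No further losses. Total secondary extinctions: 10.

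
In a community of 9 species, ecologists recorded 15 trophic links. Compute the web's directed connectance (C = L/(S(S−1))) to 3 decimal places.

The web has S = 9 species and L = 15 feeding links.
C = L / (S(S−1)) = 15 / 72 = 0.2083 ≈ 0.208.

C = 0.208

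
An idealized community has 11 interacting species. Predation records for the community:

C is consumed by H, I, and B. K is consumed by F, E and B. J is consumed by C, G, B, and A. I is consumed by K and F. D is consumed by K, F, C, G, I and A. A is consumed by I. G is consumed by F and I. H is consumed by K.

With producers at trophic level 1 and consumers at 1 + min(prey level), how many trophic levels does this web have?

3

Producers (level 1): J, D.
Following each consumer down to its lowest-level prey: J → C → H (levels 1 through 3).
All prey of H (C 2) are at level 2 or above, so H is at level 1 + 2 = 3.
Every consumer has at least one prey at level 2 or below, so none exceeds level 3.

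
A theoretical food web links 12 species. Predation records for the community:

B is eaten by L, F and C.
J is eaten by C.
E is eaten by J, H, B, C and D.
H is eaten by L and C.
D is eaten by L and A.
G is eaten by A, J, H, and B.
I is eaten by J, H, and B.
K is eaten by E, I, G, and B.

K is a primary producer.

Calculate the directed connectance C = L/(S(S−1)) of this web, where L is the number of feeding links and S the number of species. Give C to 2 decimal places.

The web has S = 12 species and L = 24 feeding links.
C = L / (S(S−1)) = 24 / 132 = 0.1818 ≈ 0.18.

C = 0.18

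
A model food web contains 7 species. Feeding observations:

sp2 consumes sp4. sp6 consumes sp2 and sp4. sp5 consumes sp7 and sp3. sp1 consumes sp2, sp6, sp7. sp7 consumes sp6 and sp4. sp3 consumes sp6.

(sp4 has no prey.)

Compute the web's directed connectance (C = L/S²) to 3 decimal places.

The web has S = 7 species and L = 11 feeding links.
C = L / S² = 11 / 49 = 0.2245 ≈ 0.224.

C = 0.224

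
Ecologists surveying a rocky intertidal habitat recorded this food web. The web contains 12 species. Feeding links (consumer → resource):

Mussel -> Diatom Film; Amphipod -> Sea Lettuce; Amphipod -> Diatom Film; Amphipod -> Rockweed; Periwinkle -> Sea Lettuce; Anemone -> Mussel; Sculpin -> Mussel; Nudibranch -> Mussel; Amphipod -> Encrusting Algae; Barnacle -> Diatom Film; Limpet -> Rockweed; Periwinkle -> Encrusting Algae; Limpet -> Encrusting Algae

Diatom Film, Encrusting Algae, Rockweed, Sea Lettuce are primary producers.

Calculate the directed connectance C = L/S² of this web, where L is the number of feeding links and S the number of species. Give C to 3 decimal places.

C = 0.090

The web has S = 12 species and L = 13 feeding links.
C = L / S² = 13 / 144 = 0.0903 ≈ 0.090.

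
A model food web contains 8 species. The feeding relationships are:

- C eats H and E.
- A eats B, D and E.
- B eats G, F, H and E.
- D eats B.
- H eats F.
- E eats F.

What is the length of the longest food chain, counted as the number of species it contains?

5 species

One longest chain: F → H → B → D → A.
It has 5 species and 4 links.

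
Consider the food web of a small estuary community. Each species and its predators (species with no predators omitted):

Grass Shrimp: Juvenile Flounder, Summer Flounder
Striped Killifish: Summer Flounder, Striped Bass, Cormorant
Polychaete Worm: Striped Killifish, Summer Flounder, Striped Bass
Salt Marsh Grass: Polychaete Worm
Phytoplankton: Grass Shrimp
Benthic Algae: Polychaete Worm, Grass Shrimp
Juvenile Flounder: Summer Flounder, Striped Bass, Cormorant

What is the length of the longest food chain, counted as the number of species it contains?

4 species

One longest chain: Phytoplankton → Grass Shrimp → Juvenile Flounder → Summer Flounder.
It has 4 species and 3 links.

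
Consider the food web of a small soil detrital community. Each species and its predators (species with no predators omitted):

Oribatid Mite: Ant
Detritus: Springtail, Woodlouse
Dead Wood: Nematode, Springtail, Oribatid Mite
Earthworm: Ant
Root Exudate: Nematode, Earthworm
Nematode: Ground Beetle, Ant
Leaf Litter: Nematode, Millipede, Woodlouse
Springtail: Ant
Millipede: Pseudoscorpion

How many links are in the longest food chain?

2 links

One longest chain: Leaf Litter → Millipede → Pseudoscorpion.
It has 3 species and 2 links.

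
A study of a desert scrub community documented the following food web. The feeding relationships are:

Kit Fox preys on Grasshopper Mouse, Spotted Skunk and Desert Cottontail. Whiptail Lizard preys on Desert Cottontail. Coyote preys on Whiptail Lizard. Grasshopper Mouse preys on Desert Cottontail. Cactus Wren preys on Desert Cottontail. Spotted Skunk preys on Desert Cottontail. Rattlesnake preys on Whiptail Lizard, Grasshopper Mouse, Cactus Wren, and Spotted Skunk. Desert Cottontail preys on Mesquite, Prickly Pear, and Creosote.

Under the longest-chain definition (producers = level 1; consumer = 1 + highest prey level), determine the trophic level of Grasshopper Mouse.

Prickly Pear is a producer → level 1.
Desert Cottontail eats Prickly Pear (level 1); other prey at levels: Creosote 1, Mesquite 1 → level 2.
Grasshopper Mouse eats Desert Cottontail → level 3.

Trophic level 3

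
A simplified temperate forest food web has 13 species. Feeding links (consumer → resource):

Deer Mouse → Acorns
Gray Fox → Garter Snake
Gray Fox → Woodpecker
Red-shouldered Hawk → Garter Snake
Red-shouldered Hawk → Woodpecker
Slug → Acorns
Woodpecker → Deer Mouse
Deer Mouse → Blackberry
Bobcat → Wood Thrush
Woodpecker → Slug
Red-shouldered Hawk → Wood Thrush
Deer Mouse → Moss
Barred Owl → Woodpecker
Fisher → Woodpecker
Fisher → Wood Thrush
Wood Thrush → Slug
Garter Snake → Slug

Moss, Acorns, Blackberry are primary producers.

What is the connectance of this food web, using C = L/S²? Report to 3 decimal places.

C = 0.101

The web has S = 13 species and L = 17 feeding links.
C = L / S² = 17 / 169 = 0.1006 ≈ 0.101.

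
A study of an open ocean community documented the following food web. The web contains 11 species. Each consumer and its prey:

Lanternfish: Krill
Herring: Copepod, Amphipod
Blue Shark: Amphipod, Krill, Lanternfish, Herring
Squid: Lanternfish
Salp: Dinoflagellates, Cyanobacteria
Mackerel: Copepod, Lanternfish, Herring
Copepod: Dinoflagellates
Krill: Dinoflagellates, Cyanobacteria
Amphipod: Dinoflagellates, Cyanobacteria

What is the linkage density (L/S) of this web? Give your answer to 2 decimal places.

There are L = 18 links among S = 11 species.
L/S = 18/11 = 1.6364 ≈ 1.64.

L/S = 1.64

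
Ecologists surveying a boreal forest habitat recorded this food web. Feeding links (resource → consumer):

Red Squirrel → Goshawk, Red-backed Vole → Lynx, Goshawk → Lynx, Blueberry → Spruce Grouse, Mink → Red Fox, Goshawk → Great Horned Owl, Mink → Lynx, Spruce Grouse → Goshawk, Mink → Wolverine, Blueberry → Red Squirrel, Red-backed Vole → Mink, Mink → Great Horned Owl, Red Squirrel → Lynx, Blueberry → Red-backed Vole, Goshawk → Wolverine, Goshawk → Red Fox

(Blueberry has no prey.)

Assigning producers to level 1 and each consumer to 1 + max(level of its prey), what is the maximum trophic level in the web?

4

Producers (level 1): Blueberry.
Blueberry → Red-backed Vole → Mink → Great Horned Owl gives Great Horned Owl level 4.
No species has a prey at level 4, so no species reaches level 5.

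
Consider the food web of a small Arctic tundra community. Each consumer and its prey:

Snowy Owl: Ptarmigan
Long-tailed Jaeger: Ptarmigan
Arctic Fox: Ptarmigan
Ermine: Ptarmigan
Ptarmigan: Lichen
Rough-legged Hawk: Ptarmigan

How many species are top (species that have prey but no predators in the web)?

5

Top species (has prey, but nothing eats it): Snowy Owl, Long-tailed Jaeger, Rough-legged Hawk, Arctic Fox, Ermine.
Count: 5.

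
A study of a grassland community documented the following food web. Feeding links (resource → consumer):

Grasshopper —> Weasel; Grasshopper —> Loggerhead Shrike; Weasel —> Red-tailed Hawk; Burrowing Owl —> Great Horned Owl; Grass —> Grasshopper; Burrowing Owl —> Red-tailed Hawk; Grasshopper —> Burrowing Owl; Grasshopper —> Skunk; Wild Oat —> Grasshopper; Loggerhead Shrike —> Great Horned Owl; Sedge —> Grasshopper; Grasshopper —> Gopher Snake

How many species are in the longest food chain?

4 species

One longest chain: Grass → Grasshopper → Burrowing Owl → Great Horned Owl.
It has 4 species and 3 links.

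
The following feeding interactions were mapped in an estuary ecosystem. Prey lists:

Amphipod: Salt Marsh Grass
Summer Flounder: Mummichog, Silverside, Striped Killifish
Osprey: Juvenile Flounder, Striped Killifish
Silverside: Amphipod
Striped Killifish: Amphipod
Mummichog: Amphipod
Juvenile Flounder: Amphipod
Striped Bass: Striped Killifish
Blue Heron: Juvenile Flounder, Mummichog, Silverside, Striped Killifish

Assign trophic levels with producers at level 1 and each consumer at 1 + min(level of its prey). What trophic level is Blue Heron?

Trophic level 4

Salt Marsh Grass is a producer → level 1.
Amphipod eats Salt Marsh Grass → level 2.
Juvenile Flounder eats Amphipod → level 3.
Blue Heron eats Juvenile Flounder → level 4.
No prey of Blue Heron is below level 3, so 4 is the minimum.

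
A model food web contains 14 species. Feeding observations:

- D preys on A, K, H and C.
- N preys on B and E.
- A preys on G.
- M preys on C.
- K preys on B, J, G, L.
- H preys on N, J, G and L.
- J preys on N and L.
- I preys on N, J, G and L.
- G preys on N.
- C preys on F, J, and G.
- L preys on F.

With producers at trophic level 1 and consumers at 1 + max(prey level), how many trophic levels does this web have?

Producers (level 1): F, E, B.
E → N → G → H → D gives D level 5.
No species has a prey at level 5, so no species reaches level 6.

5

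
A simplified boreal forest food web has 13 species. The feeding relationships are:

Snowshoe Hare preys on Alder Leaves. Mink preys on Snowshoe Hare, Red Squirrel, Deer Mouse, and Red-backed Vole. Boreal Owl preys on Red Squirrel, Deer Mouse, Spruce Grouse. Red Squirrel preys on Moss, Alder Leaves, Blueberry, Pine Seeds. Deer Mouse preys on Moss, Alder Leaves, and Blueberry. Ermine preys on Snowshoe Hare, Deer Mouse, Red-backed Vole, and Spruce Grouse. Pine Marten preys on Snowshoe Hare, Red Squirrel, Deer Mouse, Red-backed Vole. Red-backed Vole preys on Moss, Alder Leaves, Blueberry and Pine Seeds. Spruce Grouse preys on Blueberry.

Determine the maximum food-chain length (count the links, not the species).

One longest chain: Alder Leaves → Snowshoe Hare → Mink.
It has 3 species and 2 links.

2 links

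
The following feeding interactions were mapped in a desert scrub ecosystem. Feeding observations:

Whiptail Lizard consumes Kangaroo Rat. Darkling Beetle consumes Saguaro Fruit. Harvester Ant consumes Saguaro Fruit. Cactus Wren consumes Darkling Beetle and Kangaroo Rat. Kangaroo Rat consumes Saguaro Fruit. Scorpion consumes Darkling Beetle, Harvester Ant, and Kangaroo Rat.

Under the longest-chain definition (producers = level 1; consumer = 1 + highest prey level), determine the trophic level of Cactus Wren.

Trophic level 3

Saguaro Fruit is a producer → level 1.
Darkling Beetle eats Saguaro Fruit → level 2.
Cactus Wren eats Darkling Beetle (level 2); other prey at levels: Kangaroo Rat 2 → level 3.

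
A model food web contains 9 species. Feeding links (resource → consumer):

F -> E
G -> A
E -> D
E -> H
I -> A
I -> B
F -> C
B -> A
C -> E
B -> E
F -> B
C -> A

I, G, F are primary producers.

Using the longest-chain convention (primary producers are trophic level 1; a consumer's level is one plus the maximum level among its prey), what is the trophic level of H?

I is a producer → level 1.
B eats I (level 1); other prey at levels: F 1 → level 2.
E eats B (level 2); other prey at levels: F 1, C 2 → level 3.
H eats E → level 4.

Trophic level 4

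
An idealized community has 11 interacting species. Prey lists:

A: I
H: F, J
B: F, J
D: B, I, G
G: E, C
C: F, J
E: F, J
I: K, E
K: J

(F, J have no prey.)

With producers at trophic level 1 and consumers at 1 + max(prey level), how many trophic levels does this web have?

Producers (level 1): F, J.
F → E → G → D gives D level 4.
No species has a prey at level 4, so no species reaches level 5.

4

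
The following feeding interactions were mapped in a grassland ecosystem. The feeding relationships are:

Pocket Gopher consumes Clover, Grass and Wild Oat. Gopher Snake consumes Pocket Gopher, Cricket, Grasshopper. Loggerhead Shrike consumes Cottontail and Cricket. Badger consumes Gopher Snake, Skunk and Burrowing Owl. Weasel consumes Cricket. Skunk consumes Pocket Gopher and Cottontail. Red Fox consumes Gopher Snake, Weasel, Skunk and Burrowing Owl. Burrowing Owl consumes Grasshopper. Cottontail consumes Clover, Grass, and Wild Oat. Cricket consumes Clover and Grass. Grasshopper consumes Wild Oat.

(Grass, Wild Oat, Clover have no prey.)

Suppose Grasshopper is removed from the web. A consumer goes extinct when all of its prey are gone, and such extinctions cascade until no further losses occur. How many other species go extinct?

1

Remove Grasshopper.
Round 1: Burrowing Owl (all prey gone) → extinct.
No further losses. Total secondary extinctions: 1.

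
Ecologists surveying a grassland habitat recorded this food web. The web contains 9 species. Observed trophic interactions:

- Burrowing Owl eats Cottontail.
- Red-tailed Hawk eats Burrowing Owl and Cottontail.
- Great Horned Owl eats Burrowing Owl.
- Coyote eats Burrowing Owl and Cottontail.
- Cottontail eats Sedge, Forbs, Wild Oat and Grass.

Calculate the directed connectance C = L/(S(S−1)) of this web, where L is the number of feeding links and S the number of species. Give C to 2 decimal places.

C = 0.14

The web has S = 9 species and L = 10 feeding links.
C = L / (S(S−1)) = 10 / 72 = 0.1389 ≈ 0.14.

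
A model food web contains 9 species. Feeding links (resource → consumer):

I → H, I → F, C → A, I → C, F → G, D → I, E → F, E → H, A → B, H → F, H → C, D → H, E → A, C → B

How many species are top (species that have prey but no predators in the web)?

2

Top species (has prey, but nothing eats it): G, B.
Count: 2.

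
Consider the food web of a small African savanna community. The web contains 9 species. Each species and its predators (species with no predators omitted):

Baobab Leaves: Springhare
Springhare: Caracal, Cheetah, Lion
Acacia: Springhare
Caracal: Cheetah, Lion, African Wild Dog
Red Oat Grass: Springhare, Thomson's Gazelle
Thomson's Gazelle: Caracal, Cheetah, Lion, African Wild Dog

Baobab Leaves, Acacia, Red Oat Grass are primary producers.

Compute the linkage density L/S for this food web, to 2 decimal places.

There are L = 14 links among S = 9 species.
L/S = 14/9 = 1.5556 ≈ 1.56.

L/S = 1.56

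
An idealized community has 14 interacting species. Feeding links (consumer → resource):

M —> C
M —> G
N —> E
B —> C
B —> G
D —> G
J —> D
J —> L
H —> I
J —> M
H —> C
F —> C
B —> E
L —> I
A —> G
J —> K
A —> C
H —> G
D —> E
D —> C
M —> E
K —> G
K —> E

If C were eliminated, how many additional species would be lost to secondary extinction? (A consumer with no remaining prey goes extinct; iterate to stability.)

Remove C.
Round 1: F (all prey gone) → extinct.
No further losses. Total secondary extinctions: 1.

1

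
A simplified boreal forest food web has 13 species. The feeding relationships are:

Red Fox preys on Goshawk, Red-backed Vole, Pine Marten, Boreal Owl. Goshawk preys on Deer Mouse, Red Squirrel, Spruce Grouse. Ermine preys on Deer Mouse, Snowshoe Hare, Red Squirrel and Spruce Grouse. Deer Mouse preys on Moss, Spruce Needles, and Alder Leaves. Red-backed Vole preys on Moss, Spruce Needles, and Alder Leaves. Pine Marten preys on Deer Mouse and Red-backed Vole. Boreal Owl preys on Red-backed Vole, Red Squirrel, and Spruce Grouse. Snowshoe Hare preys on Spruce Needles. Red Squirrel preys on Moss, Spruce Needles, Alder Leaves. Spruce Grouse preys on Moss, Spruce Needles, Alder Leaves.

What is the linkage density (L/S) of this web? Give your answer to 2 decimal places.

There are L = 29 links among S = 13 species.
L/S = 29/13 = 2.2308 ≈ 2.23.

L/S = 2.23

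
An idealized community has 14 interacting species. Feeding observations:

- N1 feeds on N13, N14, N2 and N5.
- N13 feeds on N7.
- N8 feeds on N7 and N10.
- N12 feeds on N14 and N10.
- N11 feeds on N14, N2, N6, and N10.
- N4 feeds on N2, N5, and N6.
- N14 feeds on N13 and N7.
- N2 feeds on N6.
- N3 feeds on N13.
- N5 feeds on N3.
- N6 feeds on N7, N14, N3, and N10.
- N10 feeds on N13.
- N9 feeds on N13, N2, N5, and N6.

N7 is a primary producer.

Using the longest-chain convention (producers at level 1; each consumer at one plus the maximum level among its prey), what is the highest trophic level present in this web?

6

Producers (level 1): N7.
N7 → N13 → N3 → N6 → N2 → N9 gives N9 level 6.
No species has a prey at level 6, so no species reaches level 7.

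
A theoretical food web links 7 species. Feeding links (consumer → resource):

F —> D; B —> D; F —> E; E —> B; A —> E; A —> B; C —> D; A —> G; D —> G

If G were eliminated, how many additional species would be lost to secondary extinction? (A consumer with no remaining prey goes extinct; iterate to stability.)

Remove G.
Round 1: D (all prey gone) → extinct.
Round 2: C (all prey gone), B (all prey gone) → extinct.
Round 3: E (all prey gone) → extinct.
Round 4: A (all prey gone), F (all prey gone) → extinct.
No further losses. Total secondary extinctions: 6.

6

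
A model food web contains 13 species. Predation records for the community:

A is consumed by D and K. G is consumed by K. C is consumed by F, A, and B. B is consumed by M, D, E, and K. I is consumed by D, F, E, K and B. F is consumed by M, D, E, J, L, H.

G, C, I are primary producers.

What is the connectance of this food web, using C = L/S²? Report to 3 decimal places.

The web has S = 13 species and L = 21 feeding links.
C = L / S² = 21 / 169 = 0.1243 ≈ 0.124.

C = 0.124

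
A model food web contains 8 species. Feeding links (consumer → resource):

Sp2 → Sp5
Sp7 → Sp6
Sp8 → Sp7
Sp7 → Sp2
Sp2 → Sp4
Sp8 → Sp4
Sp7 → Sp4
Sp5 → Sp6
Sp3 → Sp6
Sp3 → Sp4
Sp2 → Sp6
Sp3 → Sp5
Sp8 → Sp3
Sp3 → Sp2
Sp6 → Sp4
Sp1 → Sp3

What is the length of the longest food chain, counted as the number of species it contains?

6 species

One longest chain: Sp4 → Sp6 → Sp5 → Sp2 → Sp3 → Sp8.
It has 6 species and 5 links.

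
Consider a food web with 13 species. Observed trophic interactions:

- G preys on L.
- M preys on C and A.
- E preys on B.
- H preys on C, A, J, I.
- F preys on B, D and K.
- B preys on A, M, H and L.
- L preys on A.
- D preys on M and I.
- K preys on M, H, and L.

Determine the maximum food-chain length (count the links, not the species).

One longest chain: C → M → D → F.
It has 4 species and 3 links.

3 links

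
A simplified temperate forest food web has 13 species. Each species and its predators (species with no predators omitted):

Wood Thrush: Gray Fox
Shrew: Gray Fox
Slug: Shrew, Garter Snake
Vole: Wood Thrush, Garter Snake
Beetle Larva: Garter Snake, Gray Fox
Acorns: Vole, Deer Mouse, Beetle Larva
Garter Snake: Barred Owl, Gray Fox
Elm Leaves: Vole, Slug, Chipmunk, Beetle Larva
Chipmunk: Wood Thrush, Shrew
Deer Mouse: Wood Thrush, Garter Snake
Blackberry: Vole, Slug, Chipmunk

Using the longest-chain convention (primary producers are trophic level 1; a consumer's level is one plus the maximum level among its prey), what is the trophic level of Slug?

Elm Leaves is a producer → level 1.
Slug eats Elm Leaves (level 1); other prey at levels: Blackberry 1 → level 2.

Trophic level 2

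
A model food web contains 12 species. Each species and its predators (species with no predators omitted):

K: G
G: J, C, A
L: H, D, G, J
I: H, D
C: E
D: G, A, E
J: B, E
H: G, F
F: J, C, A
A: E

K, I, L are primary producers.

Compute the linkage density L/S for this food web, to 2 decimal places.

L/S = 1.83

There are L = 22 links among S = 12 species.
L/S = 22/12 = 1.8333 ≈ 1.83.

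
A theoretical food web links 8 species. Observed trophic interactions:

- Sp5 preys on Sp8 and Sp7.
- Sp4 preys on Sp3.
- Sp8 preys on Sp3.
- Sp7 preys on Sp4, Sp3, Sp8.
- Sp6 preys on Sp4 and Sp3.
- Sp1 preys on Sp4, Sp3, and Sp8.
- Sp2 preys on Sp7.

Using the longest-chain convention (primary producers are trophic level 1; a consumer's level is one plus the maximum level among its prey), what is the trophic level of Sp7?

Sp3 is a producer → level 1.
Sp4 eats Sp3 → level 2.
Sp7 eats Sp4 (level 2); other prey at levels: Sp3 1, Sp8 2 → level 3.

Trophic level 3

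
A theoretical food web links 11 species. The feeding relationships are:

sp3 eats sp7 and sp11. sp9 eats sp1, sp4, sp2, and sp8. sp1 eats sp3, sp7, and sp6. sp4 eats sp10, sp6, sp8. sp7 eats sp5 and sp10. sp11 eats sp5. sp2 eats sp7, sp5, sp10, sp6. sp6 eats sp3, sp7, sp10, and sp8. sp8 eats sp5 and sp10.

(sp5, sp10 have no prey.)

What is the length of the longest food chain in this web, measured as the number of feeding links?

5 links

One longest chain: sp5 → sp11 → sp3 → sp6 → sp2 → sp9.
It has 6 species and 5 links.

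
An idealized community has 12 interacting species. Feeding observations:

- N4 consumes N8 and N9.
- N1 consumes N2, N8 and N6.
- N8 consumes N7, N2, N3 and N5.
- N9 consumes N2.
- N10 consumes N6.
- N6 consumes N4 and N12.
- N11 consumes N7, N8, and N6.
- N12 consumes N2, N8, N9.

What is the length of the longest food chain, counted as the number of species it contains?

One longest chain: N7 → N8 → N4 → N6 → N10.
It has 5 species and 4 links.

5 species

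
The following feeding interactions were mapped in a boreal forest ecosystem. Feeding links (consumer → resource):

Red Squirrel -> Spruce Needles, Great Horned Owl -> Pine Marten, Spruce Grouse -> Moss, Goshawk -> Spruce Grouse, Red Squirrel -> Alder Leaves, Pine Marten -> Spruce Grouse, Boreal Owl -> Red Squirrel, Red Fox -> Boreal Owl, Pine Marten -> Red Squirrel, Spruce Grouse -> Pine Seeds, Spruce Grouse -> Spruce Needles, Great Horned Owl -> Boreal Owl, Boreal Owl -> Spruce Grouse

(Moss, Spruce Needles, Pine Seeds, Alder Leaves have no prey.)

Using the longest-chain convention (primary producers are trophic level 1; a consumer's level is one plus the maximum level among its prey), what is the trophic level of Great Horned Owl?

Spruce Needles is a producer → level 1.
Red Squirrel eats Spruce Needles (level 1); other prey at levels: Alder Leaves 1 → level 2.
Boreal Owl eats Red Squirrel (level 2); other prey at levels: Spruce Grouse 2 → level 3.
Great Horned Owl eats Boreal Owl (level 3); other prey at levels: Pine Marten 3 → level 4.

Trophic level 4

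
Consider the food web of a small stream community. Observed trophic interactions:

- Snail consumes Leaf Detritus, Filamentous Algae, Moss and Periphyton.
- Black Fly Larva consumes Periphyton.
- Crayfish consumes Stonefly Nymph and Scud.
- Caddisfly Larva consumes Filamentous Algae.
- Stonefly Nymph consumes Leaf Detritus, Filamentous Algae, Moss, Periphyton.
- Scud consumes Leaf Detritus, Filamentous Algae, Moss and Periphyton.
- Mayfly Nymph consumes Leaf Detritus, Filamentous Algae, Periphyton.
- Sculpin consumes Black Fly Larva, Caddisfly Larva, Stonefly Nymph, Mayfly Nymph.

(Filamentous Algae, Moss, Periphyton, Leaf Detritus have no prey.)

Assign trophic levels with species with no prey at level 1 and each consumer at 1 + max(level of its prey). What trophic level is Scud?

Trophic level 2

Filamentous Algae has no prey (basal) → level 1.
Scud eats Filamentous Algae (level 1); other prey at levels: Moss 1, Periphyton 1, Leaf Detritus 1 → level 2.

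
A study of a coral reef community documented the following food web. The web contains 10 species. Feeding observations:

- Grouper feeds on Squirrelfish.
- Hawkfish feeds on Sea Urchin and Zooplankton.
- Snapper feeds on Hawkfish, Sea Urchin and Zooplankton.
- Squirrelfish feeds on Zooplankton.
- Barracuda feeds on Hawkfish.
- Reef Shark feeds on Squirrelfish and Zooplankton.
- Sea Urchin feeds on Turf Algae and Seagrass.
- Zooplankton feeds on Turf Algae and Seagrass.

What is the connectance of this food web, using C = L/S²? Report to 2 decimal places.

The web has S = 10 species and L = 14 feeding links.
C = L / S² = 14 / 100 = 0.1400 ≈ 0.14.

C = 0.14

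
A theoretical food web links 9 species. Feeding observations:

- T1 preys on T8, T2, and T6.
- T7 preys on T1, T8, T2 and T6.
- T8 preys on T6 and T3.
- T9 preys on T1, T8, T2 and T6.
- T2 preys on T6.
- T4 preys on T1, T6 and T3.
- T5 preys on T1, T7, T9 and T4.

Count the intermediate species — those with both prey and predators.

Intermediate species (has both prey and predators): T2, T8, T1, T9, T4, T7.
Count: 6.

6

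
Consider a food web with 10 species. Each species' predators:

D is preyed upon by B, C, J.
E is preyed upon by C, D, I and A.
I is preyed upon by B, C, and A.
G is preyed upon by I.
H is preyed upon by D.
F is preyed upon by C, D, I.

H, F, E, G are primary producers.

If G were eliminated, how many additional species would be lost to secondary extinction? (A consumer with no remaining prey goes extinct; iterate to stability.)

0

Remove G.
Every predator of it retains at least one other prey: I still has F, E.
No consumer loses all prey, so no secondary extinctions occur.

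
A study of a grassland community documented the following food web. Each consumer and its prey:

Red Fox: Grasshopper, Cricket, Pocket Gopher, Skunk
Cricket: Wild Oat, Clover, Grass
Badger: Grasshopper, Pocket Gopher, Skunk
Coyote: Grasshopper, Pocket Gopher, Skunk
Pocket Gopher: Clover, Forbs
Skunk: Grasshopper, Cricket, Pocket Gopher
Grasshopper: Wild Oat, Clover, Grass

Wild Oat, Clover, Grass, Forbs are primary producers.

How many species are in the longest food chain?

4 species

One longest chain: Wild Oat → Grasshopper → Skunk → Coyote.
It has 4 species and 3 links.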